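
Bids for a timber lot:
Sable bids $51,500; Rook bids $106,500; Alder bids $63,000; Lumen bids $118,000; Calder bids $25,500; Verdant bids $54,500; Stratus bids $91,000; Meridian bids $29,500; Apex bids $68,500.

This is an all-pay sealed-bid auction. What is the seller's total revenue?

Total revenue: $608,000

Rule: the highest bidder wins the item, but every bidder pays their own bid.
Sorting bids: 118,000 (Lumen) > 106,500 (Rook) > 91,000 (Stratus) > 68,500 (Apex) > 63,000 (Alder) > 54,500 (Verdant) > …
Lumen wins with the top bid; all bids are sunk regardless.
Every bidder forfeits their bid regardless of winning.
Revenue = 51,500 + 106,500 + 63,000 + 118,000 + 25,500 + 54,500 + 91,000 + 29,500 + 68,500 = $608,000.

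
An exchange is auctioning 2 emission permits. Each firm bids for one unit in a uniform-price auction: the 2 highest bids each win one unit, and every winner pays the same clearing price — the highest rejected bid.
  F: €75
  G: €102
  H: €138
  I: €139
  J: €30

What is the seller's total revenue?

Total revenue: €204

Bids ranked high→low: 139 (I), 138 (H), 102 (G), 75 (F), …
Top 2: I, H.
Clearing price = highest rejected bid = €102.
Total revenue = 2 × €102 = €204.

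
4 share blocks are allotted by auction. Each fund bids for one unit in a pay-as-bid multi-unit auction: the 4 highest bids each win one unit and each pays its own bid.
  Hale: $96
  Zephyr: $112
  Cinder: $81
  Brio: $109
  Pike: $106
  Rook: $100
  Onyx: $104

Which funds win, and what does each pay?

Zephyr $112, Brio $109, Pike $106, Onyx $104

Sorting: 112 (Zephyr), 109 (Brio), 106 (Pike), 104 (Onyx), 100 (Rook), 96 (Hale), …
Top 4: Zephyr, Brio, Pike, Onyx.
Each winner pays its own bid: Zephyr $112, Brio $109, Pike $106, Onyx $104.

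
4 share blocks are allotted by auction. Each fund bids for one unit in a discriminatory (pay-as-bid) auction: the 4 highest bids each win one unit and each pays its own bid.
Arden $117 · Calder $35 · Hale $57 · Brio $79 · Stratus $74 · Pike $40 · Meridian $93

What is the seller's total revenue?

Bids ranked high→low: 117 (Arden), 93 (Meridian), 79 (Brio), 74 (Stratus), 57 (Hale), 40 (Pike), …
Top 4: Arden, Meridian, Brio, Stratus.
Total revenue = 117 + 93 + 79 + 74 = $363.

Total revenue: $363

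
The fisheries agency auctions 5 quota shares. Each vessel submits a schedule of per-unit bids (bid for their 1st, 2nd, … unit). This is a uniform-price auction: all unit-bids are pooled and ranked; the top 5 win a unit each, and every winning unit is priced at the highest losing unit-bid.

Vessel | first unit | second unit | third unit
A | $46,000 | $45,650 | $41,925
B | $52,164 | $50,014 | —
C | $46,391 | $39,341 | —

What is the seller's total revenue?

All unit-bids, highest first — top 5: 52,164 (B-1), 50,014 (B-2), 46,391 (C-1), 46,000 (A-1), 45,650 (A-2)
Highest rejected unit-bid = $41,925.
Allocation: A 2, B 2, C 1. Every unit priced at $41,925.
Revenue = 5 × 41,925 = $209,625.

Total revenue: $209,625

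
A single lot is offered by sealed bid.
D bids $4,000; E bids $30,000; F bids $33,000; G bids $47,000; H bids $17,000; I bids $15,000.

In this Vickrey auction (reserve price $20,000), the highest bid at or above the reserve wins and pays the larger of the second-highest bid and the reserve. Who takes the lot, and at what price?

Vickrey auction (reserve price $20,000): the highest bid at or above the reserve wins and pays the larger of the second-highest bid and the reserve.
Bids in order: 47,000 (G) > 33,000 (F) > 30,000 (E) > 17,000 (H) > 15,000 (I) > 4,000 (D)
G has the top bid at or above the reserve ($47,000).
max(second-highest $33,000, reserve $20,000) = $33,000; the reserve does not bind.

G pays $33,000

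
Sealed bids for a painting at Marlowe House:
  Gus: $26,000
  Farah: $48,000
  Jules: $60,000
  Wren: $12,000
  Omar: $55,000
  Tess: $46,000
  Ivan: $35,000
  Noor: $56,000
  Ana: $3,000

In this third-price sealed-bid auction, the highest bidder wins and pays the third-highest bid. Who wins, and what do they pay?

Sorting bids: 60,000 (Jules) > 56,000 (Noor) > 55,000 (Omar) > 48,000 (Farah) > 46,000 (Tess) > 35,000 (Ivan) > …
Jules wins; payment is bid #3 in the ranking = $55,000.

Jules pays $55,000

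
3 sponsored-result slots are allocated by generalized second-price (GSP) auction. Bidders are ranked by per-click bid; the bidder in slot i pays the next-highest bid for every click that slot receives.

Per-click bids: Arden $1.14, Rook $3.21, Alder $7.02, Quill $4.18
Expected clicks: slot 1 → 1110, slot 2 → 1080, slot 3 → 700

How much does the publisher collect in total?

Total revenue: $8904.60

Ranked by bid: $7.02 (Alder) > $4.18 (Quill) > $3.21 (Rook) > $1.14 (Arden)
Slot 1: Alder pays $4.18 × 1110 = $4639.80
Slot 2: Quill pays $3.21 × 1080 = $3466.80
Slot 3: Rook pays $1.14 × 700 = $798.00
Total = $8904.60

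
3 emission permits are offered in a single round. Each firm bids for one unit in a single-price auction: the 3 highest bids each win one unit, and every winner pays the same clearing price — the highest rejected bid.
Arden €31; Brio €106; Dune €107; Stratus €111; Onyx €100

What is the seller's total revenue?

Sorting: 111 (Stratus), 107 (Dune), 106 (Brio), 100 (Onyx), 31 (Arden)
Winners (3 units): Stratus, Dune, Brio.
Clearing price = highest rejected bid = €100.
Total revenue = 3 × €100 = €300.

Total revenue: €300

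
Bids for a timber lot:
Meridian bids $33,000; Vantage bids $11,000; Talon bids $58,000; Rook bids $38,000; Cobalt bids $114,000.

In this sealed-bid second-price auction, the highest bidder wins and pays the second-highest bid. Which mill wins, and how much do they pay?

Cobalt pays $58,000

Sealed-bid second-price auction: the highest bidder wins and pays the second-highest bid.
Sorting bids: 114,000 (Cobalt) > 58,000 (Talon) > 38,000 (Rook) > 33,000 (Meridian) > 11,000 (Vantage)
Cobalt wins with the highest bid; price is set by the runner-up at $58,000.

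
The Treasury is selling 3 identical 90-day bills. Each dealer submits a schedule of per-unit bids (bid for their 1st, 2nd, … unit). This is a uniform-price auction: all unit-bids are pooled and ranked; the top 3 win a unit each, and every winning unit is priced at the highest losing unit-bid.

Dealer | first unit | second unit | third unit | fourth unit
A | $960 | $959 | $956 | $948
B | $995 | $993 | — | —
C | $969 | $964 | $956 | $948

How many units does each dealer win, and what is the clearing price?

B 2, C 1; clearing price $964

All unit-bids, highest first — top 3: 995 (B-1), 993 (B-2), 969 (C-1)
The (k+1)-th unit-bid is $964.
Allocation: B 2, C 1.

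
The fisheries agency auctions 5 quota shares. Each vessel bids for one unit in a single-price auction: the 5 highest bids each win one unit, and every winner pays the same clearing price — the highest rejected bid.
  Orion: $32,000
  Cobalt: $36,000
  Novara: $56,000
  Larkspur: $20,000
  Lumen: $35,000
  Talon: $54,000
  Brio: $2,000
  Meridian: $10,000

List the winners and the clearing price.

Sorting: 56,000 (Novara), 54,000 (Talon), 36,000 (Cobalt), 35,000 (Lumen), 32,000 (Orion), 20,000 (Larkspur), 10,000 (Meridian), …
The 5 highest are Novara, Talon, Cobalt, Lumen, Orion.
Highest unsuccessful bid: $20,000 → clearing price.

Novara, Talon, Cobalt, Lumen, Orion; each pays $20,000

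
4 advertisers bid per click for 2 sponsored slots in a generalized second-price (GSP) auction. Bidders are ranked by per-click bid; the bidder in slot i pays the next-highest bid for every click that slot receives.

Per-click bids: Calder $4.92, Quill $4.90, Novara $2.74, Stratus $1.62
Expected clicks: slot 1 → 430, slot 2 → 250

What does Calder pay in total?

Per-click bids in order: $4.92 (Calder) > $4.90 (Quill) > $2.74 (Novara) > …
Calder holds slot 1 → pays next bid $4.90 × 430 clicks = $2107.00.

Calder pays $2107.00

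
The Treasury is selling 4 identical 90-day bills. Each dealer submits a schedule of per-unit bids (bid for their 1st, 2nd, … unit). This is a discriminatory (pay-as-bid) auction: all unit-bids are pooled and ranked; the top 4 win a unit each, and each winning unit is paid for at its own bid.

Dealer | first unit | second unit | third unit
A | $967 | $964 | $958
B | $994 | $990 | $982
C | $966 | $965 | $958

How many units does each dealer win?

Pooled unit-bids ranked (top 4): 994 (B-1), 990 (B-2), 982 (B-3), 967 (A-1)
Next rejected bid: $966 (not a price — pay-as-bid).
Allocation: A 1, B 3.

A 1, B 3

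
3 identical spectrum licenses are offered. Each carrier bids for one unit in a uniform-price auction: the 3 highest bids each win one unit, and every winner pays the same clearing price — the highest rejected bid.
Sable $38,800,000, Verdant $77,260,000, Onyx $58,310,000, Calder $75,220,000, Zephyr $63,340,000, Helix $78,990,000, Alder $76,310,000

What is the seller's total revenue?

Ordering the bids: 78,990,000 (Helix), 77,260,000 (Verdant), 76,310,000 (Alder), 75,220,000 (Calder), 63,340,000 (Zephyr), …
The 3 highest are Helix, Verdant, Alder.
First losing bid is Calder's $75,220,000, which sets the uniform price.
Total revenue = 3 × $75,220,000 = $225,660,000.

Total revenue: $225,660,000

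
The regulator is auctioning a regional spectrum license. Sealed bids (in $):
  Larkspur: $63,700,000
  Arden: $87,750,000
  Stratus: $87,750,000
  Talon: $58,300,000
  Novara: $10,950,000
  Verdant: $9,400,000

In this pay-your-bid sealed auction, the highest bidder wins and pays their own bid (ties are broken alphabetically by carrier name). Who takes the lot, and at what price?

Bids in order: 87,750,000 (Arden) > 87,750,000 (Stratus) > 63,700,000 (Larkspur) > 58,300,000 (Talon) > 10,950,000 (Novara) > 9,400,000 (Verdant)
Tie at $87,750,000 → Arden wins by tie-break.
First-price: Arden pays what they bid, $87,750,000.

Arden pays $87,750,000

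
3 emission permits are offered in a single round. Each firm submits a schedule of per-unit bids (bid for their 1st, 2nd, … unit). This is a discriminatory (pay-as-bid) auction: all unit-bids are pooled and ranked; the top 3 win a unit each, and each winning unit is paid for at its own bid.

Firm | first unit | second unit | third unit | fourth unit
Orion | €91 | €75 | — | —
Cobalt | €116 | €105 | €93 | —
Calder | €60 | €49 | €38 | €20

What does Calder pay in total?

Calder pays €0

Merging the schedules and taking the best 3: 116 (Cobalt-1), 105 (Cobalt-2), 93 (Cobalt-3)
Next rejected bid: €91 (not a price — pay-as-bid).
Calder wins no units.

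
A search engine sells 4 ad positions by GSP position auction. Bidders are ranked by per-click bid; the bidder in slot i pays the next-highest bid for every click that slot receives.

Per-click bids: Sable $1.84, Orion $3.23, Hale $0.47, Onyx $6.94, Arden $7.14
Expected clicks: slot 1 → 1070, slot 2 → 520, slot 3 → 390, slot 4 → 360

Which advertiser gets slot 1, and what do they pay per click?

Ranked by bid: $7.14 (Arden) > $6.94 (Onyx) > $3.23 (Orion) > $1.84 (Sable) > $0.47 (Hale)
Slot 1 goes to the first-ranked bidder, Arden, who pays the next bid down: $6.94/click.

Arden; $6.94 per click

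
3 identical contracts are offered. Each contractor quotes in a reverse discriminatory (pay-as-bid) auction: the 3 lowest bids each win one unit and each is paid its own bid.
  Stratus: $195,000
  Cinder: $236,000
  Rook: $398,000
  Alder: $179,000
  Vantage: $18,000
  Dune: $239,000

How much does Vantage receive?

Ordering the bids: 18,000 (Vantage), 179,000 (Alder), 195,000 (Stratus), 236,000 (Cinder), 239,000 (Dune), …
The 3 lowest are Vantage, Alder, Stratus.
Vantage wins → own bid $18,000.

Vantage is paid $18,000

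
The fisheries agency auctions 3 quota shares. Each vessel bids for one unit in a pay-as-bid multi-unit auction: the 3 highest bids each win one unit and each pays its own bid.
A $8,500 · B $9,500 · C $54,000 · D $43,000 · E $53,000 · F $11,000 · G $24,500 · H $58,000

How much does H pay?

H pays $58,000

Sorting: 58,000 (H), 54,000 (C), 53,000 (E), 43,000 (D), 24,500 (G), …
Winners (3 units): H, C, E.
H wins → own bid $58,000.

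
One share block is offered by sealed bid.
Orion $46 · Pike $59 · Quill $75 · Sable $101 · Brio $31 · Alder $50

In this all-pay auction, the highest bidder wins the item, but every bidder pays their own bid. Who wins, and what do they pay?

Bids ranked: 101 (Sable) > 75 (Quill) > 59 (Pike) > 50 (Alder) > 46 (Orion) > 31 (Brio)
Sable wins with the top bid; all bids are sunk regardless.

Sable pays $101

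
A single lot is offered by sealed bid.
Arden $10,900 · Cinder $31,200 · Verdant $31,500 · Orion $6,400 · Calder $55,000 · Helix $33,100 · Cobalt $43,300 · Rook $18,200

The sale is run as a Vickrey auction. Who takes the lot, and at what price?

Sorting bids: 55,000 (Calder) > 43,300 (Cobalt) > 33,100 (Helix) > 31,500 (Verdant) > 31,200 (Cinder) > 18,200 (Rook) > …
Calder is highest; pays the second-highest bid, $43,300.

Calder pays $43,300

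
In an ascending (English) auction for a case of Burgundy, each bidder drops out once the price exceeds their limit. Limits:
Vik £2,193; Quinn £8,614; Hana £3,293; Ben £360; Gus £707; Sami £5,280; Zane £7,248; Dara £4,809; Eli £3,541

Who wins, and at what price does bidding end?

Quinn wins at £7,248

Open ascending-bid auction: the price rises until one bidder remains; the winner pays the price at which the last rival dropped out.
Limits in order: 8,614 (Quinn) > 7,248 (Zane) > 5,280 (Sami) > 4,809 (Dara) > 3,541 (Eli) > 3,293 (Hana) > …
Bidding ends when Zane exits at £7,248; Quinn takes it.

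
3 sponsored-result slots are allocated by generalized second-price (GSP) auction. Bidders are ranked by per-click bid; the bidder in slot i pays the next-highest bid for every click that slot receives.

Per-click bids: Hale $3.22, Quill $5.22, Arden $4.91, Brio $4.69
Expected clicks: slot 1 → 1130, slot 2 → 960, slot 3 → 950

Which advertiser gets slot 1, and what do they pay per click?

Quill; $4.91 per click

Ranked by bid: $5.22 (Quill) > $4.91 (Arden) > $4.69 (Brio) > $3.22 (Hale)
Slot 1 goes to the first-ranked bidder, Quill, who pays the next bid down: $4.91/click.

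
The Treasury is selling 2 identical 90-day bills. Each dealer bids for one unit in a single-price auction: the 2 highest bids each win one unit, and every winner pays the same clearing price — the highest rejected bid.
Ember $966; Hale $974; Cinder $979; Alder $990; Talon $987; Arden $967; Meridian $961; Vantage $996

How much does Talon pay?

Sorting: 996 (Vantage), 990 (Alder), 987 (Talon), 979 (Cinder), …
Top 2: Vantage, Alder.
Highest unsuccessful bid: $987 → clearing price.
Talon does not win → pays $0.

Talon pays $0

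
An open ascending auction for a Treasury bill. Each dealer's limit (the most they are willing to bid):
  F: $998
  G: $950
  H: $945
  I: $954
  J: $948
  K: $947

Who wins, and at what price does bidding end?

Ascending (English) auction: the price rises until one bidder remains; the winner pays the price at which the last rival dropped out.
Limits ranked: 998 (F) > 954 (I) > 950 (G) > 948 (J) > 947 (K) > 945 (H)
Bidding ends when I exits at $954; F takes it.

F wins at $954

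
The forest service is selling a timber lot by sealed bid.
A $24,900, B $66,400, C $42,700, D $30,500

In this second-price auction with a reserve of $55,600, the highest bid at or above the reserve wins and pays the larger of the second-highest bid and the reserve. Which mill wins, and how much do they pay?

Bids ranked: 66,400 (B) > 42,700 (C) > 30,500 (D) > 24,900 (A)
Highest eligible bid: B at $66,400.
max(second-highest $42,700, reserve $55,600) = $55,600.

B pays $55,600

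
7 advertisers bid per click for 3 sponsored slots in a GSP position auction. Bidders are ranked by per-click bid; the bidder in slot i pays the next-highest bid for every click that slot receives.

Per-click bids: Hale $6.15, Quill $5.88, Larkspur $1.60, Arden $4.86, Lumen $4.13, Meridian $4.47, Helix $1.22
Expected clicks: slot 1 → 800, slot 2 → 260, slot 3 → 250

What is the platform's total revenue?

Total revenue: $7085.10

Per-click bids in order: $6.15 (Hale) > $5.88 (Quill) > $4.86 (Arden) > $4.47 (Meridian) > …
Slot 1: Hale pays $5.88 × 800 = $4704.00
Slot 2: Quill pays $4.86 × 260 = $1263.60
Slot 3: Arden pays $4.47 × 250 = $1117.50
Total = $7085.10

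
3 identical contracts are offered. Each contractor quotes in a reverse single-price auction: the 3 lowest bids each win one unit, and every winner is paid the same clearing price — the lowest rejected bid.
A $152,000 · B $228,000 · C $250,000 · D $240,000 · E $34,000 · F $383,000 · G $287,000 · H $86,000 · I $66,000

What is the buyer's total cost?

Bids ranked low→high: 34,000 (E), 66,000 (I), 86,000 (H), 152,000 (A), 228,000 (B), …
Lowest 3: E, I, H.
First losing bid is A's $152,000, which sets the uniform price.
Total cost = 3 × $152,000 = $456,000.

Total cost: $456,000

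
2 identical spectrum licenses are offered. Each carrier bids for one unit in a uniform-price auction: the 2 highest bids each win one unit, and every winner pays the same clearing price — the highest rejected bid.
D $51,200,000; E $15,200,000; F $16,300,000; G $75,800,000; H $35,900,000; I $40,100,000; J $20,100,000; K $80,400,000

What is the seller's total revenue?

Total revenue: $102,400,000

Ordering the bids: 80,400,000 (K), 75,800,000 (G), 51,200,000 (D), 40,100,000 (I), …
Winners (2 units): K, G.
Clearing price = highest rejected bid = $51,200,000.
Total revenue = 2 × $51,200,000 = $102,400,000.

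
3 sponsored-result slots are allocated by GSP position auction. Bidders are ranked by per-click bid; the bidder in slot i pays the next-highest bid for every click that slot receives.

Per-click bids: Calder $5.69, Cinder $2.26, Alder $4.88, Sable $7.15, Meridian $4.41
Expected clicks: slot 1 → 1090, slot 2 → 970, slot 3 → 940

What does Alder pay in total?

Sorting advertisers: $7.15 (Sable) > $5.69 (Calder) > $4.88 (Alder) > $4.41 (Meridian) > …
Alder holds slot 3 → pays next bid $4.41 × 940 clicks = $4145.40.

Alder pays $4145.40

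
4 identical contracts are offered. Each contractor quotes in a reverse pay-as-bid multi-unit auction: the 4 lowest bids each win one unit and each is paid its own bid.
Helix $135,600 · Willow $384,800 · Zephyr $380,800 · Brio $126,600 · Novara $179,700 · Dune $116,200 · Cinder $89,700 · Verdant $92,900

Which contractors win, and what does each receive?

Bids ranked low→high: 89,700 (Cinder), 92,900 (Verdant), 116,200 (Dune), 126,600 (Brio), 135,600 (Helix), 179,700 (Novara), …
Lowest 4: Cinder, Verdant, Dune, Brio.
Each winner is paid its own bid: Cinder $89,700, Verdant $92,900, Dune $116,200, Brio $126,600.

Cinder $89,700, Verdant $92,900, Dune $116,200, Brio $126,600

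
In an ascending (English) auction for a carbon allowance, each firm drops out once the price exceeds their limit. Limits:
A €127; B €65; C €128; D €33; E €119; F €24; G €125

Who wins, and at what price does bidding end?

Limits ranked: 128 (C) > 127 (A) > 125 (G) > 119 (E) > 65 (B) > 33 (D) > …
Once the price passes €127, only C is left; the hammer falls at A's limit of €127.

C wins at €127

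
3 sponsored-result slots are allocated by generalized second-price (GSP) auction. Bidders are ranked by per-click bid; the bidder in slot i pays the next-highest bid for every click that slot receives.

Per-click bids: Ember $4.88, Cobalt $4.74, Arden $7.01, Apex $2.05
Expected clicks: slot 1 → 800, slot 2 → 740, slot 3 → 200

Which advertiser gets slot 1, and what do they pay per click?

Per-click bids in order: $7.01 (Arden) > $4.88 (Ember) > $4.74 (Cobalt) > $2.05 (Apex)
Slot 1 goes to the first-ranked bidder, Arden, who pays the next bid down: $4.88/click.

Arden; $4.88 per click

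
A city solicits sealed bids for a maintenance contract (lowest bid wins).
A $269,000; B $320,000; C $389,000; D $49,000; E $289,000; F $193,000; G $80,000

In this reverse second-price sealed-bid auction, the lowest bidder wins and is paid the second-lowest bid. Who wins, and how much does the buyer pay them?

Rule: the lowest bidder wins and is paid the second-lowest bid.
Bids in order: 49,000 (D) < 80,000 (G) < 193,000 (F) < 269,000 (A) < 289,000 (E) < 320,000 (B) < …
Second-price: D is paid G's bid of $80,000.

D is paid $80,000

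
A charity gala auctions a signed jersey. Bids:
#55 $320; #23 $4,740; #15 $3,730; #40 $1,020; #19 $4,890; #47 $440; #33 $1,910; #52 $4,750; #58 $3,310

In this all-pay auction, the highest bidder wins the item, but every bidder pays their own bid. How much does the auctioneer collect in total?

Sorting bids: 4,890 (#19) > 4,750 (#52) > 4,740 (#23) > 3,730 (#15) > 3,310 (#58) > 1,910 (#33) > …
Every bidder forfeits their bid regardless of winning.
Revenue = 320 + 4,740 + 3,730 + 1,020 + 4,890 + 440 + 1,910 + 4,750 + 3,310 = $25,110.

Total revenue: $25,110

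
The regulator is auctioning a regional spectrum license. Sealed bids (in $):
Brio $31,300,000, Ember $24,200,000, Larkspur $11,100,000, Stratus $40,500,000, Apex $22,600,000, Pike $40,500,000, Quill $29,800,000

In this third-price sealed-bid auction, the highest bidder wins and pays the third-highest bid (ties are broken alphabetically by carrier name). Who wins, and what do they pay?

Pike pays $31,300,000

Sorting bids: 40,500,000 (Pike) > 40,500,000 (Stratus) > 31,300,000 (Brio) > 29,800,000 (Quill) > 24,200,000 (Ember) > 22,600,000 (Apex) > …
Pike and Stratus tie at $40,500,000; tie-break gives it to Pike.
Pike is highest; pays the third-highest bid, $31,300,000.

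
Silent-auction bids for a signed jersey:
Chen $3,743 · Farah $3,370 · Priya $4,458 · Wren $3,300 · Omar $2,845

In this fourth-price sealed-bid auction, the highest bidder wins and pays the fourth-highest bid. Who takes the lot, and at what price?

Priya pays $3,300

Rule: the highest bidder wins and pays the fourth-highest bid.
Bids in order: 4,458 (Priya) > 3,743 (Chen) > 3,370 (Farah) > 3,300 (Wren) > 2,845 (Omar)
Priya is highest; pays the fourth-highest bid, $3,300.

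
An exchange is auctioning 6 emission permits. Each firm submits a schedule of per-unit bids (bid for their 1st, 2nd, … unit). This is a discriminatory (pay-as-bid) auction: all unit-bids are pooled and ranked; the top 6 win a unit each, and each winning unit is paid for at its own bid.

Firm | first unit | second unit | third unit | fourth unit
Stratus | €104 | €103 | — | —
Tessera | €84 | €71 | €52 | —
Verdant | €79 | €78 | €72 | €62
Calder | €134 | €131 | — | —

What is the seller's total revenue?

Total revenue: €635

All unit-bids, highest first — top 6: 134 (Calder-1), 131 (Calder-2), 104 (Stratus-1), 103 (Stratus-2), 84 (Tessera-1), 79 (Verdant-1)
Next rejected bid: €78 (not a price — pay-as-bid).
Each winning unit pays its own bid.
Revenue = 134 + 131 + 104 + 103 + 84 + 79 = €635.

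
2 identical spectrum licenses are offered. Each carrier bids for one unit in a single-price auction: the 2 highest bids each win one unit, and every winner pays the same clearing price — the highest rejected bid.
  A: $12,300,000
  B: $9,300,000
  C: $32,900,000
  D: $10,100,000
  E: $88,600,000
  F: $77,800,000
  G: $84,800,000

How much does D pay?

Sorting: 88,600,000 (E), 84,800,000 (G), 77,800,000 (F), 32,900,000 (C), …
Winners (2 units): E, G.
First losing bid is F's $77,800,000, which sets the uniform price.
D does not win → pays $0.

D pays $0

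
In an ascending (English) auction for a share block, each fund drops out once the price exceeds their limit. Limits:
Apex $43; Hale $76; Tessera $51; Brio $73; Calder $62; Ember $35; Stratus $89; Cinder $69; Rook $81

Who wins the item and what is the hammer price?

Open ascending-bid auction: the price rises until one bidder remains; the winner pays the price at which the last rival dropped out.
Limits in order: 89 (Stratus) > 81 (Rook) > 76 (Hale) > 73 (Brio) > 69 (Cinder) > 62 (Calder) > …
Once the price passes $81, only Stratus is left; the hammer falls at Rook's limit of $81.

Stratus wins at $81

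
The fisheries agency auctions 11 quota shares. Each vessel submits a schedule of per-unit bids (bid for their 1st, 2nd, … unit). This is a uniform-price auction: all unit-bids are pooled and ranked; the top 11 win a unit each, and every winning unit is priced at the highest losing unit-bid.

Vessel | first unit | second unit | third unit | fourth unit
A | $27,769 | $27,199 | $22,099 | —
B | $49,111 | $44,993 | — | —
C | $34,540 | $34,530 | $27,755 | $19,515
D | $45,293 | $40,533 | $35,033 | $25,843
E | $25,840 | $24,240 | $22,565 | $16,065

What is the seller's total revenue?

Total revenue: $284,240

Merging the schedules and taking the best 11: 49,111 (B-1), 45,293 (D-1), 44,993 (B-2), 40,533 (D-2), 35,033 (D-3), 34,540 (C-1), 34,530 (C-2), 27,769 (A-1), 27,755 (C-3), 27,199 (A-2), 25,843 (D-4)
First bid not allocated: $25,840.
Allocation: A 2, B 2, C 3, D 4. Every unit priced at $25,840.
Revenue = 11 × 25,840 = $284,240.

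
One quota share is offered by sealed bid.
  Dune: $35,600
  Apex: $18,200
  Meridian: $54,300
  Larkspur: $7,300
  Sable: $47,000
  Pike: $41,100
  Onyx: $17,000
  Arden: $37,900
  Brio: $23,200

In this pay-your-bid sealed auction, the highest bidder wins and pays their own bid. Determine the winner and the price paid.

Meridian pays $54,300

Bids in order: 54,300 (Meridian) > 47,000 (Sable) > 41,100 (Pike) > 37,900 (Arden) > 35,600 (Dune) > 23,200 (Brio) > …
First-price: Meridian pays what they bid, $54,300.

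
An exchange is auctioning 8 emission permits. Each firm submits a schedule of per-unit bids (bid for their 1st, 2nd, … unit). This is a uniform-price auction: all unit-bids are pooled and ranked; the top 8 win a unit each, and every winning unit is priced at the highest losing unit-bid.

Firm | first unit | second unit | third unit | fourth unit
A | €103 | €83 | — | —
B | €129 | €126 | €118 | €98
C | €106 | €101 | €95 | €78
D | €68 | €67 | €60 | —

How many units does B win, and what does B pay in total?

B: 4 units, pays €332

Pooled unit-bids ranked (top 8): 129 (B-1), 126 (B-2), 118 (B-3), 106 (C-1), 103 (A-1), 101 (C-2), 98 (B-4), 95 (C-3)
Highest rejected unit-bid = €83.
B wins 4 unit(s) at €83 each.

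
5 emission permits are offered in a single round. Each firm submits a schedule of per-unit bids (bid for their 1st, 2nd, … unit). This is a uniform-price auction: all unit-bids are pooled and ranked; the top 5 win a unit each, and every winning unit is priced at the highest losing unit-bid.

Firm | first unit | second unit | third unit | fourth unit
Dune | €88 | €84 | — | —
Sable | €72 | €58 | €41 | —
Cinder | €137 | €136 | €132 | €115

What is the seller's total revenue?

Total revenue: €420

Merging the schedules and taking the best 5: 137 (Cinder-1), 136 (Cinder-2), 132 (Cinder-3), 115 (Cinder-4), 88 (Dune-1)
The (k+1)-th unit-bid is €84.
Allocation: Cinder 4, Dune 1. Every unit priced at €84.
Revenue = 5 × 84 = €420.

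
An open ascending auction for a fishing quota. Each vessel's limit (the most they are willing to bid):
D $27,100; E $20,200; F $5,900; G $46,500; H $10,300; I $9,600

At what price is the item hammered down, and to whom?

Rule: the price rises until one bidder remains; the winner pays the price at which the last rival dropped out.
Limits in order: 46,500 (G) > 27,100 (D) > 20,200 (E) > 10,300 (H) > 9,600 (I) > 5,900 (F)
Bidding ends when D exits at $27,100; G takes it.

G wins at $27,100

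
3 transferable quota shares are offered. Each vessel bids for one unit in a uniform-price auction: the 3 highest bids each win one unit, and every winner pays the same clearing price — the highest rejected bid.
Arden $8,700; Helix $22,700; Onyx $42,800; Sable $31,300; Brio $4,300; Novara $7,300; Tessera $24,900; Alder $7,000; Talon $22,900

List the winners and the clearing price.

Ordering the bids: 42,800 (Onyx), 31,300 (Sable), 24,900 (Tessera), 22,900 (Talon), 22,700 (Helix), …
Winners (3 units): Onyx, Sable, Tessera.
First losing bid is Talon's $22,900, which sets the uniform price.

Onyx, Sable, Tessera; each pays $22,900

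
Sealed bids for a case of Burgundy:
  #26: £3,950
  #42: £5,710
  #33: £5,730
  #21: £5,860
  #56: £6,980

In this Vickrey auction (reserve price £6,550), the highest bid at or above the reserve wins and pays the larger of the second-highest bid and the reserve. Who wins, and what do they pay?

#56 pays £6,550

Bids in order: 6,980 (#56) > 5,860 (#21) > 5,730 (#33) > 5,710 (#42) > 3,950 (#26)
#56 has the top bid at or above the reserve (£6,980).
Second-highest bid £5,860 is below the reserve £6,550, so the reserve binds → payment £6,550.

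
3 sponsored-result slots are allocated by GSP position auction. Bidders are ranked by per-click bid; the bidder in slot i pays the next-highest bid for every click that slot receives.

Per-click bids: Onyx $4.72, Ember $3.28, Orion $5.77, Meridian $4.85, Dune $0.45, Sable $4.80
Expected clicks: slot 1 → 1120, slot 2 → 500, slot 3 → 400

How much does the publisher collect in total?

Ranked by bid: $5.77 (Orion) > $4.85 (Meridian) > $4.80 (Sable) > $4.72 (Onyx) > …
Slot 1: Orion pays $4.85 × 1120 = $5432.00
Slot 2: Meridian pays $4.80 × 500 = $2400.00
Slot 3: Sable pays $4.72 × 400 = $1888.00
Total = $9720.00

Total revenue: $9720.00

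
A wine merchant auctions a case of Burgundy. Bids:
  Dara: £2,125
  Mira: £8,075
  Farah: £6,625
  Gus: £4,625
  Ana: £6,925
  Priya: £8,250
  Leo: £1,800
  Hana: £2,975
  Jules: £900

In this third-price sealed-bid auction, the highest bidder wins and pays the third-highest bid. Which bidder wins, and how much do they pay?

Priya pays £6,925

Rule: the highest bidder wins and pays the third-highest bid.
Bids in order: 8,250 (Priya) > 8,075 (Mira) > 6,925 (Ana) > 6,625 (Farah) > 4,625 (Gus) > 2,975 (Hana) > …
Priya is highest; pays the third-highest bid, £6,925.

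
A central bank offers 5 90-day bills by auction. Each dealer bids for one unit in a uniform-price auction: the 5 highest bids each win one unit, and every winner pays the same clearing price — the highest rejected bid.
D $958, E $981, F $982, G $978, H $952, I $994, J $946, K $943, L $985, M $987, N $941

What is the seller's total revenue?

Total revenue: $4,890

Bids ranked high→low: 994 (I), 987 (M), 985 (L), 982 (F), 981 (E), 978 (G), 958 (D), …
The 5 highest are I, M, L, F, E.
Clearing price = highest rejected bid = $978.
Total revenue = 5 × $978 = $4,890.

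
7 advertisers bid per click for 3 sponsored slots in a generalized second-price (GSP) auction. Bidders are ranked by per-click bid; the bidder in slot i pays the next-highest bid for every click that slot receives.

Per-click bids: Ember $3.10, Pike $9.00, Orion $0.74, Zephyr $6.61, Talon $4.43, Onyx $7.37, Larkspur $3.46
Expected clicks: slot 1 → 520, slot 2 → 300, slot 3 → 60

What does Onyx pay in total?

Sorting advertisers: $9.00 (Pike) > $7.37 (Onyx) > $6.61 (Zephyr) > $4.43 (Talon) > …
Onyx holds slot 2 → pays next bid $6.61 × 300 clicks = $1983.00.

Onyx pays $1983.00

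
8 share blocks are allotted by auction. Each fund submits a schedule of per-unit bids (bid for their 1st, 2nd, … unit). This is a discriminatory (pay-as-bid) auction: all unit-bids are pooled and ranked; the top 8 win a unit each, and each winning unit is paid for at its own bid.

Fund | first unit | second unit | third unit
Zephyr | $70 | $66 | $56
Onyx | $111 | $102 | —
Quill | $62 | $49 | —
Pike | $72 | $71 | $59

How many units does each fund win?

Onyx 2, Pike 3, Quill 1, Zephyr 2

Merging the schedules and taking the best 8: 111 (Onyx-1), 102 (Onyx-2), 72 (Pike-1), 71 (Pike-2), 70 (Zephyr-1), 66 (Zephyr-2), 62 (Quill-1), 59 (Pike-3)
Next rejected bid: $56 (not a price — pay-as-bid).
Allocation: Onyx 2, Pike 3, Quill 1, Zephyr 2.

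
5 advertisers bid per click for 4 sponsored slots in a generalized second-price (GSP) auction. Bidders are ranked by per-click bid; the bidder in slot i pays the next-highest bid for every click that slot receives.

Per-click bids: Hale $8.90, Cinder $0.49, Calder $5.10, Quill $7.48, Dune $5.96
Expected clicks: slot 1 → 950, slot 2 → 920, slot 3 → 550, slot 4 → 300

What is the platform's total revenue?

Total revenue: $15541.20

Per-click bids in order: $8.90 (Hale) > $7.48 (Quill) > $5.96 (Dune) > $5.10 (Calder) > $0.49 (Cinder)
Slot 1: Hale pays $7.48 × 950 = $7106.00
Slot 2: Quill pays $5.96 × 920 = $5483.20
Slot 3: Dune pays $5.10 × 550 = $2805.00
Slot 4: Calder pays $0.49 × 300 = $147.00
Total = $15541.20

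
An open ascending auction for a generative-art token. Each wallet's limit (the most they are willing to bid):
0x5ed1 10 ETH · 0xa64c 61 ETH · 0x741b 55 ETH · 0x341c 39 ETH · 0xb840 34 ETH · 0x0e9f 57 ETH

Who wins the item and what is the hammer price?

Rule: the price rises until one bidder remains; the winner pays the price at which the last rival dropped out.
Sorting limits: 61 (0xa64c) > 57 (0x0e9f) > 55 (0x741b) > 39 (0x341c) > 34 (0xb840) > 10 (0x5ed1)
Bidding ends when 0x0e9f exits at 57 ETH; 0xa64c takes it.

0xa64c wins at 57 ETH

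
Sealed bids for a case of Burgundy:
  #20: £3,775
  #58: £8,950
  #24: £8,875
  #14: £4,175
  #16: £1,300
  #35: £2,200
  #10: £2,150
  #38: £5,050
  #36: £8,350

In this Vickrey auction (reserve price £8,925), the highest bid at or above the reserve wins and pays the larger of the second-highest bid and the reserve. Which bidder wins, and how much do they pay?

#58 pays £8,925

Sorting bids: 8,950 (#58) > 8,875 (#24) > 8,350 (#36) > 5,050 (#38) > 4,175 (#14) > 3,775 (#20) > …
#58 has the top bid at or above the reserve (£8,950).
Second-highest bid £8,875 is below the reserve £8,925, so the reserve binds → payment £8,925.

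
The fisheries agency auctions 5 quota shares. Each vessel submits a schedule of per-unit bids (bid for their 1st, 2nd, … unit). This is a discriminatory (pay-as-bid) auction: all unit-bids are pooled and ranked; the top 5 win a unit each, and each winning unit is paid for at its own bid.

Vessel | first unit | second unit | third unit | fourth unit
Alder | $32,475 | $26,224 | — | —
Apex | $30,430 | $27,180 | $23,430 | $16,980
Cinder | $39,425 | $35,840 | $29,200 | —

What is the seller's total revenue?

Pooled unit-bids ranked (top 5): 39,425 (Cinder-1), 35,840 (Cinder-2), 32,475 (Alder-1), 30,430 (Apex-1), 29,200 (Cinder-3)
Next rejected bid: $27,180 (not a price — pay-as-bid).
Each winning unit pays its own bid.
Revenue = 39,425 + 35,840 + 32,475 + 30,430 + 29,200 = $167,370.

Total revenue: $167,370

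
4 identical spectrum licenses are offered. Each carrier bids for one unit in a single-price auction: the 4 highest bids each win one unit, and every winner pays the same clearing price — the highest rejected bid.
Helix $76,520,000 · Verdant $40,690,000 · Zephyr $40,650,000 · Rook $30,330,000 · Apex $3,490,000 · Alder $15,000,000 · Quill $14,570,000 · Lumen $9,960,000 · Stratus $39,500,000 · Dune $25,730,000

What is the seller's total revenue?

Total revenue: $121,320,000

Bids ranked high→low: 76,520,000 (Helix), 40,690,000 (Verdant), 40,650,000 (Zephyr), 39,500,000 (Stratus), 30,330,000 (Rook), 25,730,000 (Dune), …
Winners (4 units): Helix, Verdant, Zephyr, Stratus.
Clearing price = highest rejected bid = $30,330,000.
Total revenue = 4 × $30,330,000 = $121,320,000.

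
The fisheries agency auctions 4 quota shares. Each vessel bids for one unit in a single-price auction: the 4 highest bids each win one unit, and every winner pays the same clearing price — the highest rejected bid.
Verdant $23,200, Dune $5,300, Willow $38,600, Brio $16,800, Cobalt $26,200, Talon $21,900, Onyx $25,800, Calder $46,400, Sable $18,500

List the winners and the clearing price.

Sorting: 46,400 (Calder), 38,600 (Willow), 26,200 (Cobalt), 25,800 (Onyx), 23,200 (Verdant), 21,900 (Talon), …
Top 4: Calder, Willow, Cobalt, Onyx.
First losing bid is Verdant's $23,200, which sets the uniform price.

Calder, Willow, Cobalt, Onyx; each pays $23,200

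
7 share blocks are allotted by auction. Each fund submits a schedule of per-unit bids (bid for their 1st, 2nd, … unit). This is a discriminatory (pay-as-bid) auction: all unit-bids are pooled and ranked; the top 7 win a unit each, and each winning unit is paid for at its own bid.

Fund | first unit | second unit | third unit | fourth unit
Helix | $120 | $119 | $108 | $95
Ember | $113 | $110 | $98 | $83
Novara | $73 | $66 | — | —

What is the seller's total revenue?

Total revenue: $763

Merging the schedules and taking the best 7: 120 (Helix-1), 119 (Helix-2), 113 (Ember-1), 110 (Ember-2), 108 (Helix-3), 98 (Ember-3), 95 (Helix-4)
Next rejected bid: $83 (not a price — pay-as-bid).
Each winning unit pays its own bid.
Revenue = 120 + 119 + 113 + 110 + 108 + 98 + 95 = $763.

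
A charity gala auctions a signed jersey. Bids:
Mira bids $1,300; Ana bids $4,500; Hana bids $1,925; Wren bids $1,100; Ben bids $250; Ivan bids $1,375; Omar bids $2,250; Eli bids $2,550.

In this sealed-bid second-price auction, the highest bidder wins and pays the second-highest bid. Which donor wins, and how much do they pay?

Ana pays $2,550

Sorting bids: 4,500 (Ana) > 2,550 (Eli) > 2,250 (Omar) > 1,925 (Hana) > 1,375 (Ivan) > 1,300 (Mira) > …
Ana is highest; pays the second-highest bid, $2,550.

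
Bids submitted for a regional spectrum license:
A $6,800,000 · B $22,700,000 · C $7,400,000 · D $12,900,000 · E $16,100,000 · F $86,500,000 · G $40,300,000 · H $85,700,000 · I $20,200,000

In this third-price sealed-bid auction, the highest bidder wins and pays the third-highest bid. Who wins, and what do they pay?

Third-price sealed-bid auction: the highest bidder wins and pays the third-highest bid.
Bids ranked: 86,500,000 (F) > 85,700,000 (H) > 40,300,000 (G) > 22,700,000 (B) > 20,200,000 (I) > 16,100,000 (E) > …
F is highest; pays the third-highest bid, $40,300,000.

F pays $40,300,000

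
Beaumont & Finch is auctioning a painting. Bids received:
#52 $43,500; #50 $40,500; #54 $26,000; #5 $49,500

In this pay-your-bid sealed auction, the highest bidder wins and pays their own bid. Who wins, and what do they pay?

#5 pays $49,500

Sorting bids: 49,500 (#5) > 43,500 (#52) > 40,500 (#50) > 26,000 (#54)
First-price: #5 pays what they bid, $49,500.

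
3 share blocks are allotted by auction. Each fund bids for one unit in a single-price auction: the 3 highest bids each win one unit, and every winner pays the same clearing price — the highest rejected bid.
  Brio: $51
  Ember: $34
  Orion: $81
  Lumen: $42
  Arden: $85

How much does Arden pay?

Sorting: 85 (Arden), 81 (Orion), 51 (Brio), 42 (Lumen), 34 (Ember)
Top 3: Arden, Orion, Brio.
First losing bid is Lumen's $42, which sets the uniform price.
Arden wins → pays $42.

Arden pays $42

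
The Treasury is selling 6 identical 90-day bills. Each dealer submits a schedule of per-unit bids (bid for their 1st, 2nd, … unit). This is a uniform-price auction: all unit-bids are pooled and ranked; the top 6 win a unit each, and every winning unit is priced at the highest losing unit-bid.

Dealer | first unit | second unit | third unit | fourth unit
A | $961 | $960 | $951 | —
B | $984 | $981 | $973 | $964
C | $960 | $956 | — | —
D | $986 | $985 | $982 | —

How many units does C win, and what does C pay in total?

Merging the schedules and taking the best 6: 986 (D-1), 985 (D-2), 984 (B-1), 982 (D-3), 981 (B-2), 973 (B-3)
The (k+1)-th unit-bid is $964.
C wins 0 unit(s) at $964 each.

C: 0 units, pays $0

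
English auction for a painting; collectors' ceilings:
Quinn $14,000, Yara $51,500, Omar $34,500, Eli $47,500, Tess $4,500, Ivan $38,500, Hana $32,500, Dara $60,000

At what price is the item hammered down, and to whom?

Dara wins at $51,500

Sorting limits: 60,000 (Dara) > 51,500 (Yara) > 47,500 (Eli) > 38,500 (Ivan) > 34,500 (Omar) > 32,500 (Hana) > …
Yara is the last rival to drop out, at $51,500; Dara remains and wins at that price.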